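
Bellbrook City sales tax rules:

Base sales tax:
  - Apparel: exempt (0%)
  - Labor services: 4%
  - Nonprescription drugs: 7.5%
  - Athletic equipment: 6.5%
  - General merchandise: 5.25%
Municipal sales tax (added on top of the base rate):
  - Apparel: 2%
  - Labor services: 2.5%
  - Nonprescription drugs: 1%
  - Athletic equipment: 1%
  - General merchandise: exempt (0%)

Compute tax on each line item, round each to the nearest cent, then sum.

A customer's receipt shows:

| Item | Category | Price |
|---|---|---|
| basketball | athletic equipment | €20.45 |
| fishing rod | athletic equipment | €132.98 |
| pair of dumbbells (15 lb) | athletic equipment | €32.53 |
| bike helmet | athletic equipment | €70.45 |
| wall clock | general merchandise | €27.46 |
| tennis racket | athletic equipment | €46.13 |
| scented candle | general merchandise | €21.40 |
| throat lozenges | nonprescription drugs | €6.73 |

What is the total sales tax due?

€25.81

Basketball €20.45: athletic equipment → 6.5% + 1% municipal = 7.5% → €1.53
Fishing rod €132.98: athletic equipment → 6.5% + 1% municipal = 7.5% → €9.97
Pair of dumbbells (15 lb) €32.53: athletic equipment → 6.5% + 1% municipal = 7.5% → €2.44
Bike helmet €70.45: athletic equipment → 6.5% + 1% municipal = 7.5% → €5.28
Wall clock €27.46: general merchandise → 5.25% + 0% municipal = 5.25% → €1.44
Tennis racket €46.13: athletic equipment → 6.5% + 1% municipal = 7.5% → €3.46
Scented candle €21.40: general merchandise → 5.25% + 0% municipal = 5.25% → €1.12
Throat lozenges €6.73: nonprescription drugs → 7.5% + 1% municipal = 8.5% → €0.57
Total tax = €1.53 + €9.97 + €2.44 + €5.28 + €1.44 + €3.46 + €1.12 + €0.57 = €25.81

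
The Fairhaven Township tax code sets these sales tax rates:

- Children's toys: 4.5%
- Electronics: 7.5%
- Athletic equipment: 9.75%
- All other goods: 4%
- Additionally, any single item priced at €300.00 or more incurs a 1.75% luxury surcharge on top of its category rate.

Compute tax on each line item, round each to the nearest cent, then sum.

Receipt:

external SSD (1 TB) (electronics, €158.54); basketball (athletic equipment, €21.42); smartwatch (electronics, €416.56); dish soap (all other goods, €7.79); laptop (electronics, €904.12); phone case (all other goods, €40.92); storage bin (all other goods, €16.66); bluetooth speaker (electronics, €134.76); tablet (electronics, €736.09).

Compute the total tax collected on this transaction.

External SSD (1 TB) €158.54: electronics → 7.5% → €11.89
Basketball €21.42: athletic equipment → 9.75% → €2.09
Smartwatch €416.56: electronics → 7.5% + 1.75% surcharge = 9.25% → €38.53
Dish soap €7.79: all other goods → 4% → €0.31
Laptop €904.12: electronics → 7.5% + 1.75% surcharge = 9.25% → €83.63
Phone case €40.92: all other goods → 4% → €1.64
Storage bin €16.66: all other goods → 4% → €0.67
Bluetooth speaker €134.76: electronics → 7.5% → €10.11
Tablet €736.09: electronics → 7.5% + 1.75% surcharge = 9.25% → €68.09
Total tax = €11.89 + €2.09 + €38.53 + €0.31 + €83.63 + €1.64 + €0.67 + €10.11 + €68.09 = €216.96

€216.96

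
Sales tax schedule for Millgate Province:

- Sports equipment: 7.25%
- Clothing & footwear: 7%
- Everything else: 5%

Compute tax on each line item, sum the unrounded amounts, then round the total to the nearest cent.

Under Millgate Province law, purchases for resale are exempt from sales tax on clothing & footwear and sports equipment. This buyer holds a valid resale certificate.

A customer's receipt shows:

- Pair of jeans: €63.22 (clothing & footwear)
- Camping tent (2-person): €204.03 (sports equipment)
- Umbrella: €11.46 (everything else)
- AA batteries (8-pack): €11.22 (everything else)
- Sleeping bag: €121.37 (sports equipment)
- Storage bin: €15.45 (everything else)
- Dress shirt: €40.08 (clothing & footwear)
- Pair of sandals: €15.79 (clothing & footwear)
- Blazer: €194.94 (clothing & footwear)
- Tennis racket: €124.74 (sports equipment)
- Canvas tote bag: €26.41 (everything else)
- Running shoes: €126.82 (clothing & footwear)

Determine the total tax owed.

Pair of jeans €63.22: clothing & footwear, buyer-exempt → 0% → €0.00
Camping tent (2-person) €204.03: sports equipment, buyer-exempt → 0% → €0.00
Umbrella €11.46: everything else → 5% → €0.573
AA batteries (8-pack) €11.22: everything else → 5% → €0.561
Sleeping bag €121.37: sports equipment, buyer-exempt → 0% → €0.00
Storage bin €15.45: everything else → 5% → €0.7725
Dress shirt €40.08: clothing & footwear, buyer-exempt → 0% → €0.00
Pair of sandals €15.79: clothing & footwear, buyer-exempt → 0% → €0.00
Blazer €194.94: clothing & footwear, buyer-exempt → 0% → €0.00
Tennis racket €124.74: sports equipment, buyer-exempt → 0% → €0.00
Canvas tote bag €26.41: everything else → 5% → €1.3205
Running shoes €126.82: clothing & footwear, buyer-exempt → 0% → €0.00
Unrounded tax sum = €3.227 → €3.23

€3.23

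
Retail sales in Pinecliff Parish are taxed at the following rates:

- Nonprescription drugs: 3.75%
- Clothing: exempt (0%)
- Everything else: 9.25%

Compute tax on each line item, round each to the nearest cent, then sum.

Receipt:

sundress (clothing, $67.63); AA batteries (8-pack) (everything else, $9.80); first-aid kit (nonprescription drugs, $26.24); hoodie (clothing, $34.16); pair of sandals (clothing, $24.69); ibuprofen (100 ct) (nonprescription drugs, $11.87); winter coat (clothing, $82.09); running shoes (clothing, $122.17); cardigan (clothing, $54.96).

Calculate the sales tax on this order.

Sundress $67.63: clothing → 0% → $0.00
AA batteries (8-pack) $9.80: everything else → 9.25% → $0.91
First-aid kit $26.24: nonprescription drugs → 3.75% → $0.98
Hoodie $34.16: clothing → 0% → $0.00
Pair of sandals $24.69: clothing → 0% → $0.00
Ibuprofen (100 ct) $11.87: nonprescription drugs → 3.75% → $0.45
Winter coat $82.09: clothing → 0% → $0.00
Running shoes $122.17: clothing → 0% → $0.00
Cardigan $54.96: clothing → 0% → $0.00
Total tax = $0.91 + $0.98 + $0.45 = $2.34

$2.34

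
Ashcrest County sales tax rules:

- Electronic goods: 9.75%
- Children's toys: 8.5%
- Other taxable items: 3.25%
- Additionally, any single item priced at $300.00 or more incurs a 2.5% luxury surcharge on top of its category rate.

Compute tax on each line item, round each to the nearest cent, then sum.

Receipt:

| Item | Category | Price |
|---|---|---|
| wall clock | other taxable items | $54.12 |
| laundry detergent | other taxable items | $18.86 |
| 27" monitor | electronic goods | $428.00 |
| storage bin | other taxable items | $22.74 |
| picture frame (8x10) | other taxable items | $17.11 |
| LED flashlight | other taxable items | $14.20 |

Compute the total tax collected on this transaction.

$56.56

Wall clock $54.12: other taxable items → 3.25% → $1.76
Laundry detergent $18.86: other taxable items → 3.25% → $0.61
27" monitor $428.00: electronic goods → 9.75% + 2.5% surcharge = 12.25% → $52.43
Storage bin $22.74: other taxable items → 3.25% → $0.74
Picture frame (8x10) $17.11: other taxable items → 3.25% → $0.56
LED flashlight $14.20: other taxable items → 3.25% → $0.46
Total tax = $1.76 + $0.61 + $52.43 + $0.74 + $0.56 + $0.46 = $56.56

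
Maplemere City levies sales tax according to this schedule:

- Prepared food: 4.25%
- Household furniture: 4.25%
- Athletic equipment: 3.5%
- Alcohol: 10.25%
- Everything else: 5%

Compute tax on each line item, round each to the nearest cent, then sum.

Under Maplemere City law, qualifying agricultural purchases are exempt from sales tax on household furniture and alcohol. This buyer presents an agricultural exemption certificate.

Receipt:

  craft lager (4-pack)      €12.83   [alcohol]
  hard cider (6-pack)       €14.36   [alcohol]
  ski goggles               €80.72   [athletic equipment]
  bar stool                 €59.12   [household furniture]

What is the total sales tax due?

Craft lager (4-pack) €12.83: alcohol, buyer-exempt → 0% → €0.00
Hard cider (6-pack) €14.36: alcohol, buyer-exempt → 0% → €0.00
Ski goggles €80.72: athletic equipment → 3.5% → €2.83
Bar stool €59.12: household furniture, buyer-exempt → 0% → €0.00
Total tax = €2.83

€2.83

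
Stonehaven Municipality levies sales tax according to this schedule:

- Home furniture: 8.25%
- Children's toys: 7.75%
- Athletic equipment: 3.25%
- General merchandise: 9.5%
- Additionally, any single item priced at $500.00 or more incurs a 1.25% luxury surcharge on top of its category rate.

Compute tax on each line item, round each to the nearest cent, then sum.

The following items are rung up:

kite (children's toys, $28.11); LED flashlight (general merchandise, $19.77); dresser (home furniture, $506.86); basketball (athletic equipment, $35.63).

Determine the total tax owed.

Kite $28.11: children's toys → 7.75% → $2.18
LED flashlight $19.77: general merchandise → 9.5% → $1.88
Dresser $506.86: home furniture → 8.25% + 1.25% surcharge = 9.5% → $48.15
Basketball $35.63: athletic equipment → 3.25% → $1.16
Total tax = $2.18 + $1.88 + $48.15 + $1.16 = $53.37

$53.37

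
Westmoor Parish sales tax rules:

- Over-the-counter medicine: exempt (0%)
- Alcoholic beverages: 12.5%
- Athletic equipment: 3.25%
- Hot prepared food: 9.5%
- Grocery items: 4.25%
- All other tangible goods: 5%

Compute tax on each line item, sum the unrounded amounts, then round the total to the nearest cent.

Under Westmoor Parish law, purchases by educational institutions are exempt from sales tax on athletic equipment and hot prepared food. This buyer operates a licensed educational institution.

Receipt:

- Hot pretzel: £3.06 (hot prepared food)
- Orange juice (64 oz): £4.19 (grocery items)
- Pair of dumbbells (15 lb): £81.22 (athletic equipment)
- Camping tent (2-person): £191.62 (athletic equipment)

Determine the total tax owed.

Hot pretzel £3.06: hot prepared food, buyer-exempt → 0% → £0.00
Orange juice (64 oz) £4.19: grocery items → 4.25% → £0.178075
Pair of dumbbells (15 lb) £81.22: athletic equipment, buyer-exempt → 0% → £0.00
Camping tent (2-person) £191.62: athletic equipment, buyer-exempt → 0% → £0.00
Unrounded tax sum = £0.178075 → £0.18

£0.18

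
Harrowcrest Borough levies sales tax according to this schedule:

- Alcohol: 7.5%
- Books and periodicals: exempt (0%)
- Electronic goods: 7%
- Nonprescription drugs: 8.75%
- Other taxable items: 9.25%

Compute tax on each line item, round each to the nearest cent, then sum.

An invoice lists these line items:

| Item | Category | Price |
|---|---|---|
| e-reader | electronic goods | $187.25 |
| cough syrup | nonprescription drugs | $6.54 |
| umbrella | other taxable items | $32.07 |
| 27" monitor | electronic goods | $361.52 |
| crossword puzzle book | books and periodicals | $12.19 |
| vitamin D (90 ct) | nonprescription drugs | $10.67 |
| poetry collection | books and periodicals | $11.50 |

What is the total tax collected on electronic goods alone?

$38.42

E-reader $187.25: electronic goods → 7% → $13.11
27" monitor $361.52: electronic goods → 7% → $25.31
Tax on electronic goods = $13.11 + $25.31 = $38.42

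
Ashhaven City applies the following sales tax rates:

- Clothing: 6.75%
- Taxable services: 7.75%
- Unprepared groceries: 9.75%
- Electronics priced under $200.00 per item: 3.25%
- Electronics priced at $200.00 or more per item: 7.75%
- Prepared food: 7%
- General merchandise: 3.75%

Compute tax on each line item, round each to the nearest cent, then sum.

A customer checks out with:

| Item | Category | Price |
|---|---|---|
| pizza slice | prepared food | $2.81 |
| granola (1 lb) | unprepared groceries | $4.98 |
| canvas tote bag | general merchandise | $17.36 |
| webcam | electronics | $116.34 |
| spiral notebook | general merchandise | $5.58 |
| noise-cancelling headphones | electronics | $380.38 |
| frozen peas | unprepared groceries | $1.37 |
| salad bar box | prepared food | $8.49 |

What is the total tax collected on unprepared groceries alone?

$0.62

Granola (1 lb) $4.98: unprepared groceries → 9.75% → $0.49
Frozen peas $1.37: unprepared groceries → 9.75% → $0.13
Tax on unprepared groceries = $0.49 + $0.13 = $0.62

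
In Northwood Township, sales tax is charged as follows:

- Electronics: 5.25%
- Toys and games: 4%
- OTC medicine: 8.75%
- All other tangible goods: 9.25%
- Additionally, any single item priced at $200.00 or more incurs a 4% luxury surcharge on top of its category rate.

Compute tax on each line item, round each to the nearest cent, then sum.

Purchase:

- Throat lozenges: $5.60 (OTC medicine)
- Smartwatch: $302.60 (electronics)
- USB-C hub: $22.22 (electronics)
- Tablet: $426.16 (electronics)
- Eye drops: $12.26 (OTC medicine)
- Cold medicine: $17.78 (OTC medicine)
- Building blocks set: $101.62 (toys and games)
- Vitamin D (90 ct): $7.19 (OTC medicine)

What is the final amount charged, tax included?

$971.82

Throat lozenges $5.60: OTC medicine → 8.75% → $0.49
Smartwatch $302.60: electronics → 5.25% + 4% surcharge = 9.25% → $27.99
USB-C hub $22.22: electronics → 5.25% → $1.17
Tablet $426.16: electronics → 5.25% + 4% surcharge = 9.25% → $39.42
Eye drops $12.26: OTC medicine → 8.75% → $1.07
Cold medicine $17.78: OTC medicine → 8.75% → $1.56
Building blocks set $101.62: toys and games → 4% → $4.06
Vitamin D (90 ct) $7.19: OTC medicine → 8.75% → $0.63
Subtotal = $895.43; tax = $76.39; total due = $971.82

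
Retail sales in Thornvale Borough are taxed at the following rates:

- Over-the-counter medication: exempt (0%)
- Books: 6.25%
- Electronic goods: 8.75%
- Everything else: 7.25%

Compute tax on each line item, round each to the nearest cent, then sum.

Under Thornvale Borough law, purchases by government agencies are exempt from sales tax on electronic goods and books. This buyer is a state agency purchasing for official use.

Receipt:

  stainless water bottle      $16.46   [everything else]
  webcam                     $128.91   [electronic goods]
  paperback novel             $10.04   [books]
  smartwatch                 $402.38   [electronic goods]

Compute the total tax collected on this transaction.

Stainless water bottle $16.46: everything else → 7.25% → $1.19
Webcam $128.91: electronic goods, buyer-exempt → 0% → $0.00
Paperback novel $10.04: books, buyer-exempt → 0% → $0.00
Smartwatch $402.38: electronic goods, buyer-exempt → 0% → $0.00
Total tax = $1.19

$1.19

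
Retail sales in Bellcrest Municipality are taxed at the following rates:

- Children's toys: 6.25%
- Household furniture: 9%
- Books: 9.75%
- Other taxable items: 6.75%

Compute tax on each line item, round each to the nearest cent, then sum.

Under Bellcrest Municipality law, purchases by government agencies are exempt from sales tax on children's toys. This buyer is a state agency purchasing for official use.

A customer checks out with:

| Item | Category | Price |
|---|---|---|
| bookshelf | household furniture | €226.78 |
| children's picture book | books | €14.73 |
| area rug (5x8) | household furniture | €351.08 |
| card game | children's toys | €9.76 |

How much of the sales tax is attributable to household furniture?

Bookshelf €226.78: household furniture → 9% → €20.41
Area rug (5x8) €351.08: household furniture → 9% → €31.60
Tax on household furniture = €20.41 + €31.60 = €52.01

€52.01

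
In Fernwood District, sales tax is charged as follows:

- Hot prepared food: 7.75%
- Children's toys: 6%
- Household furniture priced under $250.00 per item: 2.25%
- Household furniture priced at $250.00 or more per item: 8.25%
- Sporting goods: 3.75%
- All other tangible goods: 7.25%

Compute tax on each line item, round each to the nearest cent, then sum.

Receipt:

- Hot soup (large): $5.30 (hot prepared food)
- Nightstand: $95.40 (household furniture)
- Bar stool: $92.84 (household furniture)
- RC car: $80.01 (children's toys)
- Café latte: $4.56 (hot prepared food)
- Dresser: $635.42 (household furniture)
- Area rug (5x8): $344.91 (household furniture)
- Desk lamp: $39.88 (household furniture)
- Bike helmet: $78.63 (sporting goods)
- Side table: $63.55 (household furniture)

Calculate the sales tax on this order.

Hot soup (large) $5.30: hot prepared food → 7.75% → $0.41
Nightstand $95.40: household furniture, under $250.00 → 2.25% → $2.15
Bar stool $92.84: household furniture, under $250.00 → 2.25% → $2.09
RC car $80.01: children's toys → 6% → $4.80
Café latte $4.56: hot prepared food → 7.75% → $0.35
Dresser $635.42: household furniture, $250.00 or more → 8.25% → $52.42
Area rug (5x8) $344.91: household furniture, $250.00 or more → 8.25% → $28.46
Desk lamp $39.88: household furniture, under $250.00 → 2.25% → $0.90
Bike helmet $78.63: sporting goods → 3.75% → $2.95
Side table $63.55: household furniture, under $250.00 → 2.25% → $1.43
Total tax = $0.41 + $2.15 + $2.09 + $4.80 + $0.35 + $52.42 + $28.46 + $0.90 + $2.95 + $1.43 = $95.96

$95.96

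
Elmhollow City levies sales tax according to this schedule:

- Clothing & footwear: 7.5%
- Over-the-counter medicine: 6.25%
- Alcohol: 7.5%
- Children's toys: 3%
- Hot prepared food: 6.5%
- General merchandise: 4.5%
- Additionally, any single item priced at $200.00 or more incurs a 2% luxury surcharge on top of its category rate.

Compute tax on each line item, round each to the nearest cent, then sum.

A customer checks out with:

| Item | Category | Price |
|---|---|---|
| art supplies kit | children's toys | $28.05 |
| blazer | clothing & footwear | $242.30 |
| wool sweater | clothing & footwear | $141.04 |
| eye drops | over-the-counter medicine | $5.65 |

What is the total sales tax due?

$34.79

Art supplies kit $28.05: children's toys → 3% → $0.84
Blazer $242.30: clothing & footwear → 7.5% + 2% surcharge = 9.5% → $23.02
Wool sweater $141.04: clothing & footwear → 7.5% → $10.58
Eye drops $5.65: over-the-counter medicine → 6.25% → $0.35
Total tax = $0.84 + $23.02 + $10.58 + $0.35 = $34.79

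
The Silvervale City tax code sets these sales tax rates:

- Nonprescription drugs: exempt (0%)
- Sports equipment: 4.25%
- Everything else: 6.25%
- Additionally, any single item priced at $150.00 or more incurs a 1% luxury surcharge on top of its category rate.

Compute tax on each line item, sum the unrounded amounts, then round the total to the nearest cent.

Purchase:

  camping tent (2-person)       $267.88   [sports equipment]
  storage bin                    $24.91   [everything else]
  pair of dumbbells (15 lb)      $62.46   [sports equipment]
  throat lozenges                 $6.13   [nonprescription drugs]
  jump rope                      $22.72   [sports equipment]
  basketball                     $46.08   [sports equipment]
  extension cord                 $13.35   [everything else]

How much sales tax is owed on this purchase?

$22.03

Camping tent (2-person) $267.88: sports equipment → 4.25% + 1% surcharge = 5.25% → $14.0637
Storage bin $24.91: everything else → 6.25% → $1.556875
Pair of dumbbells (15 lb) $62.46: sports equipment → 4.25% → $2.65455
Throat lozenges $6.13: nonprescription drugs → 0% → $0.00
Jump rope $22.72: sports equipment → 4.25% → $0.9656
Basketball $46.08: sports equipment → 4.25% → $1.9584
Extension cord $13.35: everything else → 6.25% → $0.834375
Unrounded tax sum = $22.0335 → $22.03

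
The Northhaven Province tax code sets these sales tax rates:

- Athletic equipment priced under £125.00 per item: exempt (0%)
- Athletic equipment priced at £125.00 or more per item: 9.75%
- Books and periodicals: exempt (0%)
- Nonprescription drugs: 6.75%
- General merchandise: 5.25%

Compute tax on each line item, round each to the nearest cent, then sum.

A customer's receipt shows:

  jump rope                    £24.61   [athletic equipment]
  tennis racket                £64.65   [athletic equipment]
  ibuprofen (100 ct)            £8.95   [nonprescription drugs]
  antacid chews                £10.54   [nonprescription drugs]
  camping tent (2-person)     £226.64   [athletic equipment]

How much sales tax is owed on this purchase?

Jump rope £24.61: athletic equipment, under £125.00 → 0% → £0.00
Tennis racket £64.65: athletic equipment, under £125.00 → 0% → £0.00
Ibuprofen (100 ct) £8.95: nonprescription drugs → 6.75% → £0.60
Antacid chews £10.54: nonprescription drugs → 6.75% → £0.71
Camping tent (2-person) £226.64: athletic equipment, £125.00 or more → 9.75% → £22.10
Total tax = £0.60 + £0.71 + £22.10 = £23.41

£23.41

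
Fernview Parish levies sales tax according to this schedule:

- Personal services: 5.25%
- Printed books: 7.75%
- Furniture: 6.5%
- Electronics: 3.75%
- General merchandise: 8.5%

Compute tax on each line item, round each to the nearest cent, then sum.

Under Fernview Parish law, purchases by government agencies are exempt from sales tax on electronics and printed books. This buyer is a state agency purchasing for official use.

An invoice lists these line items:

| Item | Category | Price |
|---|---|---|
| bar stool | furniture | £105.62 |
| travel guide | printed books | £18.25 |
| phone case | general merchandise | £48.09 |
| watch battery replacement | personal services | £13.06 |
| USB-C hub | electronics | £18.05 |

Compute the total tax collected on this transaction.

Bar stool £105.62: furniture → 6.5% → £6.87
Travel guide £18.25: printed books, buyer-exempt → 0% → £0.00
Phone case £48.09: general merchandise → 8.5% → £4.09
Watch battery replacement £13.06: personal services → 5.25% → £0.69
USB-C hub £18.05: electronics, buyer-exempt → 0% → £0.00
Total tax = £6.87 + £4.09 + £0.69 = £11.65

£11.65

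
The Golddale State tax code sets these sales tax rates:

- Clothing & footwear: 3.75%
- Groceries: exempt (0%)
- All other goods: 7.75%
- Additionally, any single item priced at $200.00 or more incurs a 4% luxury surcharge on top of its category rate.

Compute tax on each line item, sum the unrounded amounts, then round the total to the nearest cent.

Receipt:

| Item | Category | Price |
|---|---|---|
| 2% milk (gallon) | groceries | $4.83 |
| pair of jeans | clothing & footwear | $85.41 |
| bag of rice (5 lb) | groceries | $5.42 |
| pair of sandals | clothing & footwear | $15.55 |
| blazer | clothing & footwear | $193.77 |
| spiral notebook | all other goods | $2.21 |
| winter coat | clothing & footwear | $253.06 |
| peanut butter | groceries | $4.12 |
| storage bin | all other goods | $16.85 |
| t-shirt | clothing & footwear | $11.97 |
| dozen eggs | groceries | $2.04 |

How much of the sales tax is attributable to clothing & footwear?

Pair of jeans $85.41: clothing & footwear → 3.75% → $3.202875
Pair of sandals $15.55: clothing & footwear → 3.75% → $0.583125
Blazer $193.77: clothing & footwear → 3.75% → $7.266375
Winter coat $253.06: clothing & footwear → 3.75% + 4% surcharge = 7.75% → $19.61215
T-shirt $11.97: clothing & footwear → 3.75% → $0.448875
Tax on clothing & footwear: unrounded sum = $31.1134 → $31.11

$31.11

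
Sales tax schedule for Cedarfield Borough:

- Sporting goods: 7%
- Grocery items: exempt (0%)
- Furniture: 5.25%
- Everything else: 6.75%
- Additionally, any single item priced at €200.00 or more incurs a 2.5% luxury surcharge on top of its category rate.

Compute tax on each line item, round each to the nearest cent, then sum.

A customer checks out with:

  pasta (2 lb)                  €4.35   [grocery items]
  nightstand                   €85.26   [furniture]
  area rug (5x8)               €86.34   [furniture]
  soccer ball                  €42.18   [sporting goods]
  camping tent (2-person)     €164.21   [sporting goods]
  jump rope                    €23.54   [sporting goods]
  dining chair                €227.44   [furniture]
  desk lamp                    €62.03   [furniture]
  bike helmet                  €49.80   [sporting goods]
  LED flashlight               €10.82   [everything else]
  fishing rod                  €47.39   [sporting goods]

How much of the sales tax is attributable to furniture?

€29.90

Nightstand €85.26: furniture → 5.25% → €4.48
Area rug (5x8) €86.34: furniture → 5.25% → €4.53
Dining chair €227.44: furniture → 5.25% + 2.5% surcharge = 7.75% → €17.63
Desk lamp €62.03: furniture → 5.25% → €3.26
Tax on furniture = €4.48 + €4.53 + €17.63 + €3.26 = €29.90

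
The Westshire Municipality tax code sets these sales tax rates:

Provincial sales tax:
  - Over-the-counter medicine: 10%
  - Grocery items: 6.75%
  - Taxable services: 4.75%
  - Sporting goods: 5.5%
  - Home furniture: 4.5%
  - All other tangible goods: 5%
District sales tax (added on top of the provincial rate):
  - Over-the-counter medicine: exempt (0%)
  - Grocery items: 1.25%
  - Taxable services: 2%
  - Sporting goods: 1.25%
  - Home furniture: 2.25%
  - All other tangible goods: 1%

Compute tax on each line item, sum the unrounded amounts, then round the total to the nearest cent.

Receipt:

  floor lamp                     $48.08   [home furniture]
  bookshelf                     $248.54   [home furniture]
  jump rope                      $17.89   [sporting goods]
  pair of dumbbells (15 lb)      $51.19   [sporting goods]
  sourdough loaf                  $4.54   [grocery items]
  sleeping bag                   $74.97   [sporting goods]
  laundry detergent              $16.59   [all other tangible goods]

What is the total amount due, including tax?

Floor lamp $48.08: home furniture → 4.5% + 2.25% district = 6.75% → $3.2454
Bookshelf $248.54: home furniture → 4.5% + 2.25% district = 6.75% → $16.77645
Jump rope $17.89: sporting goods → 5.5% + 1.25% district = 6.75% → $1.207575
Pair of dumbbells (15 lb) $51.19: sporting goods → 5.5% + 1.25% district = 6.75% → $3.455325
Sourdough loaf $4.54: grocery items → 6.75% + 1.25% district = 8% → $0.3632
Sleeping bag $74.97: sporting goods → 5.5% + 1.25% district = 6.75% → $5.060475
Laundry detergent $16.59: all other tangible goods → 5% + 1% district = 6% → $0.9954
Subtotal = $461.80; unrounded tax = $31.103825 → $31.10; total due = $492.90

$492.90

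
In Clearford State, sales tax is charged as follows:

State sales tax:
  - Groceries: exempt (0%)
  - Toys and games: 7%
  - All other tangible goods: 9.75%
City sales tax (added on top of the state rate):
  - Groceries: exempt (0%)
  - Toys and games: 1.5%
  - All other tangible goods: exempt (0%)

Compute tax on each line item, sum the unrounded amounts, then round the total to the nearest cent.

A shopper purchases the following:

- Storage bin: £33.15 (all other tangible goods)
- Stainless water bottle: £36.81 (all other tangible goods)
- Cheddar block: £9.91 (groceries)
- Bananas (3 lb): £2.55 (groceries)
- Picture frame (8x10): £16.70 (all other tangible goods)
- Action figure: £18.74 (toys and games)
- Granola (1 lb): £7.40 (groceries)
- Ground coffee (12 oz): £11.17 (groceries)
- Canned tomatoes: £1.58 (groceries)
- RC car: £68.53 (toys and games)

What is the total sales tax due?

£15.87

Storage bin £33.15: all other tangible goods → 9.75% + 0% city = 9.75% → £3.232125
Stainless water bottle £36.81: all other tangible goods → 9.75% + 0% city = 9.75% → £3.588975
Cheddar block £9.91: groceries → 0% + 0% city = 0% → £0.00
Bananas (3 lb) £2.55: groceries → 0% + 0% city = 0% → £0.00
Picture frame (8x10) £16.70: all other tangible goods → 9.75% + 0% city = 9.75% → £1.62825
Action figure £18.74: toys and games → 7% + 1.5% city = 8.5% → £1.5929
Granola (1 lb) £7.40: groceries → 0% + 0% city = 0% → £0.00
Ground coffee (12 oz) £11.17: groceries → 0% + 0% city = 0% → £0.00
Canned tomatoes £1.58: groceries → 0% + 0% city = 0% → £0.00
RC car £68.53: toys and games → 7% + 1.5% city = 8.5% → £5.82505
Unrounded tax sum = £15.8673 → £15.87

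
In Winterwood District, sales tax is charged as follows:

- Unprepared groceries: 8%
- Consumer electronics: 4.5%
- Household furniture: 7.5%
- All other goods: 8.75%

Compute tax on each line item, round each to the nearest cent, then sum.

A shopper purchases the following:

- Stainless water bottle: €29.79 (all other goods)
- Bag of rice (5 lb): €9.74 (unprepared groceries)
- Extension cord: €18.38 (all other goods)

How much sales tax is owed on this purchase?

Stainless water bottle €29.79: all other goods → 8.75% → €2.61
Bag of rice (5 lb) €9.74: unprepared groceries → 8% → €0.78
Extension cord €18.38: all other goods → 8.75% → €1.61
Total tax = €2.61 + €0.78 + €1.61 = €5.00

€5.00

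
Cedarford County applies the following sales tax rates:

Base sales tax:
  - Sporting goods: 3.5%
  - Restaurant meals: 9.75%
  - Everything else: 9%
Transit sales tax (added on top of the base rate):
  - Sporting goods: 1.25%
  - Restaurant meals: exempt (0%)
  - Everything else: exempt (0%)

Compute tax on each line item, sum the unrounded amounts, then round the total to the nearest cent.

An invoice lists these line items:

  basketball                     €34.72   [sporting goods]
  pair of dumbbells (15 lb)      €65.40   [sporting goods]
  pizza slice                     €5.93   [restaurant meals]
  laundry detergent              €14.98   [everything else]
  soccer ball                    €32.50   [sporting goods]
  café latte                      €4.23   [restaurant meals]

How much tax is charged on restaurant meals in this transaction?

Pizza slice €5.93: restaurant meals → 9.75% + 0% transit = 9.75% → €0.578175
Café latte €4.23: restaurant meals → 9.75% + 0% transit = 9.75% → €0.412425
Tax on restaurant meals: unrounded sum = €0.9906 → €0.99

€0.99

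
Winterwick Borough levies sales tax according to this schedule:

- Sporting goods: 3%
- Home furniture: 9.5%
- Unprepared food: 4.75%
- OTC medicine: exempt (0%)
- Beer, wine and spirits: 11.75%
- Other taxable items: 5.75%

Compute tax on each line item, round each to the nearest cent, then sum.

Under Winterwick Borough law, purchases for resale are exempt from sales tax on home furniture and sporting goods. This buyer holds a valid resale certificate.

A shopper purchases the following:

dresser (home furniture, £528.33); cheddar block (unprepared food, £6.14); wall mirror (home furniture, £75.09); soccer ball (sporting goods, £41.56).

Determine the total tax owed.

£0.29

Dresser £528.33: home furniture, buyer-exempt → 0% → £0.00
Cheddar block £6.14: unprepared food → 4.75% → £0.29
Wall mirror £75.09: home furniture, buyer-exempt → 0% → £0.00
Soccer ball £41.56: sporting goods, buyer-exempt → 0% → £0.00
Total tax = £0.29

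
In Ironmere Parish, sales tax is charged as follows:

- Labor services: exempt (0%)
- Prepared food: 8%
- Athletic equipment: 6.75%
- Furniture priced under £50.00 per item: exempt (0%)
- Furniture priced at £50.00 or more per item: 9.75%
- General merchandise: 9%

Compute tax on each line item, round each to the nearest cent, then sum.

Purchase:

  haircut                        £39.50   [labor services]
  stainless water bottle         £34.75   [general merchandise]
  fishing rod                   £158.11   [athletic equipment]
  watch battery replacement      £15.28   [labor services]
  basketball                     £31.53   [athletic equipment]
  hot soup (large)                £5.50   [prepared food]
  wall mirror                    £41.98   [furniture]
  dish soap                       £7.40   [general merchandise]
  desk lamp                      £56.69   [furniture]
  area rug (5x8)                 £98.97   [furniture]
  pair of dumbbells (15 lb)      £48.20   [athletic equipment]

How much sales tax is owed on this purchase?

£35.47

Haircut £39.50: labor services → 0% → £0.00
Stainless water bottle £34.75: general merchandise → 9% → £3.13
Fishing rod £158.11: athletic equipment → 6.75% → £10.67
Watch battery replacement £15.28: labor services → 0% → £0.00
Basketball £31.53: athletic equipment → 6.75% → £2.13
Hot soup (large) £5.50: prepared food → 8% → £0.44
Wall mirror £41.98: furniture, under £50.00 → 0% → £0.00
Dish soap £7.40: general merchandise → 9% → £0.67
Desk lamp £56.69: furniture, £50.00 or more → 9.75% → £5.53
Area rug (5x8) £98.97: furniture, £50.00 or more → 9.75% → £9.65
Pair of dumbbells (15 lb) £48.20: athletic equipment → 6.75% → £3.25
Total tax = £3.13 + £10.67 + £2.13 + £0.44 + £0.67 + £5.53 + £9.65 + £3.25 = £35.47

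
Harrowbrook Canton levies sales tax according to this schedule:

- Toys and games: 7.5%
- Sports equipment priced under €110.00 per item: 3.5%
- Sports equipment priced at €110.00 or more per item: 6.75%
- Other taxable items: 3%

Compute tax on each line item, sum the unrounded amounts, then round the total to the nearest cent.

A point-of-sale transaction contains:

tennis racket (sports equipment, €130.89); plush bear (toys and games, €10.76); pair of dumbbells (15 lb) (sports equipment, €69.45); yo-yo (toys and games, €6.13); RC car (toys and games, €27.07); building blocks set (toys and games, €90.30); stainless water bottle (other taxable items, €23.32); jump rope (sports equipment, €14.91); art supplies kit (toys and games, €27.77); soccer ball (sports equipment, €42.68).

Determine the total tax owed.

Tennis racket €130.89: sports equipment, €110.00 or more → 6.75% → €8.835075
Plush bear €10.76: toys and games → 7.5% → €0.807
Pair of dumbbells (15 lb) €69.45: sports equipment, under €110.00 → 3.5% → €2.43075
Yo-yo €6.13: toys and games → 7.5% → €0.45975
RC car €27.07: toys and games → 7.5% → €2.03025
Building blocks set €90.30: toys and games → 7.5% → €6.7725
Stainless water bottle €23.32: other taxable items → 3% → €0.6996
Jump rope €14.91: sports equipment, under €110.00 → 3.5% → €0.52185
Art supplies kit €27.77: toys and games → 7.5% → €2.08275
Soccer ball €42.68: sports equipment, under €110.00 → 3.5% → €1.4938
Unrounded tax sum = €26.133325 → €26.13

€26.13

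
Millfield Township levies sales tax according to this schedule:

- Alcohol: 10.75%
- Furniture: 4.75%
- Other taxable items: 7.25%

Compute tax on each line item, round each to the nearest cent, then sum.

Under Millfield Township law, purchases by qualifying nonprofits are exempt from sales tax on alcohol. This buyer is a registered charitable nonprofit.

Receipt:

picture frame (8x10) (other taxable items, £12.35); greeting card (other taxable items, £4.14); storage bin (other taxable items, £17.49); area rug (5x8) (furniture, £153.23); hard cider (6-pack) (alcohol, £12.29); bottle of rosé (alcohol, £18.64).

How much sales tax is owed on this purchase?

Picture frame (8x10) £12.35: other taxable items → 7.25% → £0.90
Greeting card £4.14: other taxable items → 7.25% → £0.30
Storage bin £17.49: other taxable items → 7.25% → £1.27
Area rug (5x8) £153.23: furniture → 4.75% → £7.28
Hard cider (6-pack) £12.29: alcohol, buyer-exempt → 0% → £0.00
Bottle of rosé £18.64: alcohol, buyer-exempt → 0% → £0.00
Total tax = £0.90 + £0.30 + £1.27 + £7.28 = £9.75

£9.75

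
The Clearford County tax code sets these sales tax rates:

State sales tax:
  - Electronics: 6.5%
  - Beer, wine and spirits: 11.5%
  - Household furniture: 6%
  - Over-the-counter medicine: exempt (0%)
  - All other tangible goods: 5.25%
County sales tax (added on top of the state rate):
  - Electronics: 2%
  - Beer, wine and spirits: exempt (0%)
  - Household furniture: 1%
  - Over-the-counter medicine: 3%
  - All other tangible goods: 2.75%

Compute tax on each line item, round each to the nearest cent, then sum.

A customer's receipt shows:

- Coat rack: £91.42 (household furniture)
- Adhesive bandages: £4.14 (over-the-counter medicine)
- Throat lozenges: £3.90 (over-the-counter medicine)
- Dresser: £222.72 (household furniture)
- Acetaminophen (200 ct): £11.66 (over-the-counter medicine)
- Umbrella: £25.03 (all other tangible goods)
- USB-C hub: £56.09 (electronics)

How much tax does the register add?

£29.35

Coat rack £91.42: household furniture → 6% + 1% county = 7% → £6.40
Adhesive bandages £4.14: over-the-counter medicine → 0% + 3% county = 3% → £0.12
Throat lozenges £3.90: over-the-counter medicine → 0% + 3% county = 3% → £0.12
Dresser £222.72: household furniture → 6% + 1% county = 7% → £15.59
Acetaminophen (200 ct) £11.66: over-the-counter medicine → 0% + 3% county = 3% → £0.35
Umbrella £25.03: all other tangible goods → 5.25% + 2.75% county = 8% → £2.00
USB-C hub £56.09: electronics → 6.5% + 2% county = 8.5% → £4.77
Total tax = £6.40 + £0.12 + £0.12 + £15.59 + £0.35 + £2.00 + £4.77 = £29.35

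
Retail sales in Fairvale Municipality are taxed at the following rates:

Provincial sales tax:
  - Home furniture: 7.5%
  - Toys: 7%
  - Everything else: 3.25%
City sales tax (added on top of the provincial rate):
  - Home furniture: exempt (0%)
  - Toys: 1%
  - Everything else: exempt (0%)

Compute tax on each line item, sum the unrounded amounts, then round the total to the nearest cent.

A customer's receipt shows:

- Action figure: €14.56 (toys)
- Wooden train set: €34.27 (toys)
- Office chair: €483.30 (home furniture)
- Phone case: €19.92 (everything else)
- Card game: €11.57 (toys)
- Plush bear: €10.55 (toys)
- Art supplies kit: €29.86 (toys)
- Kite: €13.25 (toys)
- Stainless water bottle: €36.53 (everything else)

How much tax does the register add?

Action figure €14.56: toys → 7% + 1% city = 8% → €1.1648
Wooden train set €34.27: toys → 7% + 1% city = 8% → €2.7416
Office chair €483.30: home furniture → 7.5% + 0% city = 7.5% → €36.2475
Phone case €19.92: everything else → 3.25% + 0% city = 3.25% → €0.6474
Card game €11.57: toys → 7% + 1% city = 8% → €0.9256
Plush bear €10.55: toys → 7% + 1% city = 8% → €0.844
Art supplies kit €29.86: toys → 7% + 1% city = 8% → €2.3888
Kite €13.25: toys → 7% + 1% city = 8% → €1.06
Stainless water bottle €36.53: everything else → 3.25% + 0% city = 3.25% → €1.187225
Unrounded tax sum = €47.206925 → €47.21

€47.21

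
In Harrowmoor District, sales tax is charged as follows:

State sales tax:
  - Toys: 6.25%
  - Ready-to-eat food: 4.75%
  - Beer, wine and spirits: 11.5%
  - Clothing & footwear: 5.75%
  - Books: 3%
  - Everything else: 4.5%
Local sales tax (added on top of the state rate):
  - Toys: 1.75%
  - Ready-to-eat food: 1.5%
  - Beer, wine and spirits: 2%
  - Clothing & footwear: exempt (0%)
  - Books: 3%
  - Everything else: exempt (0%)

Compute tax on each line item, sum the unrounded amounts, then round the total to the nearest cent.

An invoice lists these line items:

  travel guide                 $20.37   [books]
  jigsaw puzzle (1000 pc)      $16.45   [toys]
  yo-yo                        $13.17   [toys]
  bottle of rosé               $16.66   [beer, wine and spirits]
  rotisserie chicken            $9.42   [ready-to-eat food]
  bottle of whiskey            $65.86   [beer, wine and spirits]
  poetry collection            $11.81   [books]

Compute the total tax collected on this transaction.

Travel guide $20.37: books → 3% + 3% local = 6% → $1.2222
Jigsaw puzzle (1000 pc) $16.45: toys → 6.25% + 1.75% local = 8% → $1.316
Yo-yo $13.17: toys → 6.25% + 1.75% local = 8% → $1.0536
Bottle of rosé $16.66: beer, wine and spirits → 11.5% + 2% local = 13.5% → $2.2491
Rotisserie chicken $9.42: ready-to-eat food → 4.75% + 1.5% local = 6.25% → $0.58875
Bottle of whiskey $65.86: beer, wine and spirits → 11.5% + 2% local = 13.5% → $8.8911
Poetry collection $11.81: books → 3% + 3% local = 6% → $0.7086
Unrounded tax sum = $16.02935 → $16.03

$16.03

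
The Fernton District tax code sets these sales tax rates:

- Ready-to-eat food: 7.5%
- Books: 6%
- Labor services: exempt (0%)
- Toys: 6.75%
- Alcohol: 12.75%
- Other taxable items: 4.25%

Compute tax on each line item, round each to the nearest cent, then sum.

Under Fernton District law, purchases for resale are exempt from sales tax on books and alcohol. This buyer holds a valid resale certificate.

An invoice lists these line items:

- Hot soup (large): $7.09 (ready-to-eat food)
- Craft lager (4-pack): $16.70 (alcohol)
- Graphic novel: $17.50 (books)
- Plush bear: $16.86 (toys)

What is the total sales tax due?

Hot soup (large) $7.09: ready-to-eat food → 7.5% → $0.53
Craft lager (4-pack) $16.70: alcohol, buyer-exempt → 0% → $0.00
Graphic novel $17.50: books, buyer-exempt → 0% → $0.00
Plush bear $16.86: toys → 6.75% → $1.14
Total tax = $0.53 + $1.14 = $1.67

$1.67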